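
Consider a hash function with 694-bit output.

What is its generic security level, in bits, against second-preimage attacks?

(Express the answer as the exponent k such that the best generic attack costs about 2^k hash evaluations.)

Step 1: The hash has a 694-bit output.
Step 2: Second-preimage resistance means: given a specific input x, it should be infeasible to find a different y with h(y) = h(x).
With a 694-bit output, a generic search for a second preimage costs about 2^694 evaluations (each trial matches the fixed target with probability 2^-694).
Step 3: Security level = 694 bits.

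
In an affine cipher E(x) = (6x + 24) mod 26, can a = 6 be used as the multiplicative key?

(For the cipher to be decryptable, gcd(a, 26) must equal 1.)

Step 1: Compute gcd(6, 26).
Step 2: gcd(6, 26) = 2.
Since gcd = 2 != 1, 6 shares a common factor with 26, so it cannot be used.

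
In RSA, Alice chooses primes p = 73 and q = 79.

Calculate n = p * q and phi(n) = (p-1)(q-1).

Step 1: n = p * q = 73 * 79 = 5767.
Step 2: phi(n) = (p-1)(q-1) = 72 * 78 = 5616.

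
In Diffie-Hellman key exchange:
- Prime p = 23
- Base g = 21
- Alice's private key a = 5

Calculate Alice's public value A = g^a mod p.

Step 1: A = g^a mod p = 21^5 mod 23.
  21^1 mod 23 = 21
  21^2 mod 23 = (21 * 21) mod 23 = 4
  21^3 mod 23 = (4 * 21) mod 23 = 15
  21^4 mod 23 = (15 * 21) mod 23 = 16
  21^5 mod 23 = (16 * 21) mod 23 = 14
Result: A = 14.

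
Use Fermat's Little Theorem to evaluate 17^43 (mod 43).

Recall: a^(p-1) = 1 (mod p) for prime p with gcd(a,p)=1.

Step 1: Since 43 is prime, by Fermat's Little Theorem: 17^42 = 1 (mod 43).
Step 2: Reduce exponent: 43 mod 42 = 1.
Step 3: So 17^43 = 17^1 (mod 43).
Step 4: 17^1 mod 43 = 17.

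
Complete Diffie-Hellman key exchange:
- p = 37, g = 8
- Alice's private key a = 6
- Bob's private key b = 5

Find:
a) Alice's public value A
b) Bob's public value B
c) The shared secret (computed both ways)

Step 1: A = g^a mod p = 8^6 mod 37 = 36.
Step 2: B = g^b mod p = 8^5 mod 37 = 23.
Step 3: Alice computes s = B^a mod p = 23^6 mod 37 = 36.
Step 4: Bob computes s = A^b mod p = 36^5 mod 37 = 36.
Both sides agree: shared secret = 36.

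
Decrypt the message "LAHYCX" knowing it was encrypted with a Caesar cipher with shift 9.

Step 1: Reverse the shift by subtracting 9 from each letter position.
  L (position 11) -> position (11-9) mod 26 = 2 -> C
  A (position 0) -> position (0-9) mod 26 = 17 -> R
  H (position 7) -> position (7-9) mod 26 = 24 -> Y
  Y (position 24) -> position (24-9) mod 26 = 15 -> P
  C (position 2) -> position (2-9) mod 26 = 19 -> T
  X (position 23) -> position (23-9) mod 26 = 14 -> O
Decrypted message: CRYPTO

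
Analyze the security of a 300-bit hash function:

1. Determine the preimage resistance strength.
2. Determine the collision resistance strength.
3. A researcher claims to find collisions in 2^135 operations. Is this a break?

Step 1: Preimage resistance requires brute-force of 2^300 operations.
Step 2: Collision resistance (birthday bound) = 2^(300/2) = 2^150.
Step 3: The claimed attack costs 2^135 operations.
Step 4: Since 2^135 < 2^150, the claimed attack beats the generic birthday bound, so collision resistance is broken.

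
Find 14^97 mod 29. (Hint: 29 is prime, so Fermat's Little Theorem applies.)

Step 1: Since 29 is prime, by Fermat's Little Theorem: 14^28 = 1 (mod 29).
Step 2: Reduce exponent: 97 mod 28 = 13.
Step 3: So 14^97 = 14^13 (mod 29).
Step 4: 14^13 mod 29 = 2.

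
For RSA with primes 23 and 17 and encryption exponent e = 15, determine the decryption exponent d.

Step 1: n = 23 * 17 = 391.
Step 2: phi(n) = 22 * 16 = 352.
Step 3: Find d such that 15 * d = 1 (mod 352).
Step 4: d = 15^(-1) mod 352 = 47.
Verification: 15 * 47 = 705 = 2 * 352 + 1.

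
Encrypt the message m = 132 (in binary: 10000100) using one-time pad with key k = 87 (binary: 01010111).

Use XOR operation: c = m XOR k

Step 1: Write out the XOR operation bit by bit:
  Message: 10000100
  Key:     01010111
  XOR:     11010011
Step 2: Convert to decimal: 11010011 = 211.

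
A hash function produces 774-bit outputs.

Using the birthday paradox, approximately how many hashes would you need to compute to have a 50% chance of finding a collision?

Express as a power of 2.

Step 1: The birthday paradox gives collision probability ~50% after sqrt(2^n) = 2^(n/2) hashes.
Step 2: For 774-bit output: 2^(774/2) = 2^387.
Step 3: Approximately 2^387 hash computations needed.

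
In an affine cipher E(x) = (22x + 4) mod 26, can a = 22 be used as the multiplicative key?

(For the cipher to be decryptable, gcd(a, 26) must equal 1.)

Step 1: Compute gcd(22, 26).
Step 2: gcd(22, 26) = 2.
Since gcd = 2 != 1, 22 shares a common factor with 26, so it cannot be used.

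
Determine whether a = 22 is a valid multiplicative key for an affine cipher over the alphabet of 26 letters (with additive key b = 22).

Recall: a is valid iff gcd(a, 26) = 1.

Step 1: Compute gcd(22, 26).
Step 2: gcd(22, 26) = 2.
Since gcd = 2 != 1, 22 shares a common factor with 26, so it cannot be used.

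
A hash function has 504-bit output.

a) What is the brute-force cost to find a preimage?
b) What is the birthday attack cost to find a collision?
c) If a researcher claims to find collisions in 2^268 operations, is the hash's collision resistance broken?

Step 1: Preimage resistance requires brute-force of 2^504 operations.
Step 2: Collision resistance (birthday bound) = 2^(504/2) = 2^252.
Step 3: The claimed attack costs 2^268 operations.
Step 4: Since 2^268 >= 2^252, the claimed attack is no faster than the generic birthday attack, so this does not break collision resistance.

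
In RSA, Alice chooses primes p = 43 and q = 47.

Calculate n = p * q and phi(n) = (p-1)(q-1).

Step 1: n = p * q = 43 * 47 = 2021.
Step 2: phi(n) = (p-1)(q-1) = 42 * 46 = 1932.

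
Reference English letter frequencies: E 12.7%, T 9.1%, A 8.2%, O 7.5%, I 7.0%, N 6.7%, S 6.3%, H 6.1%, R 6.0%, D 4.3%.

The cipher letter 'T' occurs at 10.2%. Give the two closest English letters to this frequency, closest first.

Step 1: Observed frequency of 'T' is 10.2%.
Step 2: Compute distances to each reference frequency and sort:
  T (9.1%): difference = 1.1% <-- BEST
  A (8.2%): difference = 2.0% <-- RUNNER-UP
  E (12.7%): difference = 2.5%
  O (7.5%): difference = 2.7%
  I (7.0%): difference = 3.2%
Step 3: Most likely is 'T' (9.1%, diff 1.1%); second most likely is 'A' (8.2%, diff 2.0%).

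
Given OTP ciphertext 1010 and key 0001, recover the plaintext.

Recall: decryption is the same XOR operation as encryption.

Step 1: XOR ciphertext with key:
  Ciphertext: 1010
  Key:        0001
  XOR:        1011
Step 2: Plaintext = 1011 = 11 in decimal.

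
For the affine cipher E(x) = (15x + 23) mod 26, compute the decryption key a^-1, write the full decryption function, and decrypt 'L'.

Step 1: Find a^-1, the modular inverse of 15 mod 26.
Step 2: We need 15 * a^-1 = 1 (mod 26).
Step 3: 15 * 7 = 105 = 4 * 26 + 1, so a^-1 = 7.
Step 4: D(y) = 7(y - 23) mod 26.
Step 5: Apply to 'L' (y = 11): D(11) = 7 * (11 - 23) mod 26 = 7 * -12 mod 26 = 20 -> 'U'.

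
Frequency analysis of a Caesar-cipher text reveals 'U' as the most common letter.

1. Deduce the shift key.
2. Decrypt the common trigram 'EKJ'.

Step 1: In English, 'E' is the most frequent letter (12.7%).
Step 2: The most frequent ciphertext letter is 'U' (position 20).
Step 3: Shift = (20 - 4) mod 26 = 16.
Step 4: Decrypt 'EKJ' by shifting back 16:
  E -> O
  K -> U
  J -> T
Step 5: 'EKJ' decrypts to 'OUT'.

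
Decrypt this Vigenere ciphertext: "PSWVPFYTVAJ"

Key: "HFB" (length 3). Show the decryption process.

Step 1: Key 'HFB' has length 3. Extended key: HFBHFBHFBHF
Step 2: Decrypt each position:
  P(15) - H(7) = 8 = I
  S(18) - F(5) = 13 = N
  W(22) - B(1) = 21 = V
  V(21) - H(7) = 14 = O
  P(15) - F(5) = 10 = K
  F(5) - B(1) = 4 = E
  Y(24) - H(7) = 17 = R
  T(19) - F(5) = 14 = O
  V(21) - B(1) = 20 = U
  A(0) - H(7) = 19 = T
  J(9) - F(5) = 4 = E
Plaintext: INVOKEROUTE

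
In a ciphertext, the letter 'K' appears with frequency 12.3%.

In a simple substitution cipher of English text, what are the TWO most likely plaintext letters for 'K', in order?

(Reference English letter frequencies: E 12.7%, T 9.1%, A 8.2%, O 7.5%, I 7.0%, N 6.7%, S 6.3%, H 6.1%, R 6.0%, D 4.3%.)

Step 1: Observed frequency of 'K' is 12.3%.
Step 2: Compute distances to each reference frequency and sort:
  E (12.7%): difference = 0.4% <-- BEST
  T (9.1%): difference = 3.2% <-- RUNNER-UP
  A (8.2%): difference = 4.1%
  O (7.5%): difference = 4.8%
  I (7.0%): difference = 5.3%
Step 3: Most likely is 'E' (12.7%, diff 0.4%); second most likely is 'T' (9.1%, diff 3.2%).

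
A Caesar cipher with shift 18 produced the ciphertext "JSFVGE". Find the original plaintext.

Step 1: Reverse the shift by subtracting 18 from each letter position.
  J (position 9) -> position (9-18) mod 26 = 17 -> R
  S (position 18) -> position (18-18) mod 26 = 0 -> A
  F (position 5) -> position (5-18) mod 26 = 13 -> N
  V (position 21) -> position (21-18) mod 26 = 3 -> D
  G (position 6) -> position (6-18) mod 26 = 14 -> O
  E (position 4) -> position (4-18) mod 26 = 12 -> M
Decrypted message: RANDOM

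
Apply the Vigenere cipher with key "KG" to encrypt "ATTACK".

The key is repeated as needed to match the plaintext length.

Step 1: Repeat key to match plaintext length:
  Plaintext: ATTACK
  Key:       KGKGKG
Step 2: Encrypt each letter:
  A(0) + K(10) = (0+10) mod 26 = 10 = K
  T(19) + G(6) = (19+6) mod 26 = 25 = Z
  T(19) + K(10) = (19+10) mod 26 = 3 = D
  A(0) + G(6) = (0+6) mod 26 = 6 = G
  C(2) + K(10) = (2+10) mod 26 = 12 = M
  K(10) + G(6) = (10+6) mod 26 = 16 = Q
Ciphertext: KZDGMQ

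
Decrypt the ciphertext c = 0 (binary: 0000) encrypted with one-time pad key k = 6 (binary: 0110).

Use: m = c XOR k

Step 1: XOR ciphertext with key:
  Ciphertext: 0000
  Key:        0110
  XOR:        0110
Step 2: Plaintext = 0110 = 6 in decimal.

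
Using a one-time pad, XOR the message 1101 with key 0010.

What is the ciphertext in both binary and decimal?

Step 1: Write out the XOR operation bit by bit:
  Message: 1101
  Key:     0010
  XOR:     1111
Step 2: Convert to decimal: 1111 = 15.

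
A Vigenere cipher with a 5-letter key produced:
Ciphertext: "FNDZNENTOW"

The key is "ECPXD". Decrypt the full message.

Step 1: Key 'ECPXD' has length 5. Extended key: ECPXDECPXD
Step 2: Decrypt each position:
  F(5) - E(4) = 1 = B
  N(13) - C(2) = 11 = L
  D(3) - P(15) = 14 = O
  Z(25) - X(23) = 2 = C
  N(13) - D(3) = 10 = K
  E(4) - E(4) = 0 = A
  N(13) - C(2) = 11 = L
  T(19) - P(15) = 4 = E
  O(14) - X(23) = 17 = R
  W(22) - D(3) = 19 = T
Plaintext: BLOCKALERT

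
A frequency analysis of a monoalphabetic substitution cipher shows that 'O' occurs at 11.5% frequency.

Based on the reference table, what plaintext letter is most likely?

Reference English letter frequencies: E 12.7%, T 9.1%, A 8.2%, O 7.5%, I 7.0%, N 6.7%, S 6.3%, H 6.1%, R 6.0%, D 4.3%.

Step 1: The observed frequency is 11.5%.
Step 2: Compare with English frequencies:
  E: 12.7% (difference: 1.2%) <-- closest
  T: 9.1% (difference: 2.4%)
  A: 8.2% (difference: 3.3%)
  O: 7.5% (difference: 4.0%)
  I: 7.0% (difference: 4.5%)
  N: 6.7% (difference: 4.8%)
  S: 6.3% (difference: 5.2%)
  H: 6.1% (difference: 5.4%)
  R: 6.0% (difference: 5.5%)
  D: 4.3% (difference: 7.2%)
Step 3: 'O' most likely represents 'E' (frequency 12.7%).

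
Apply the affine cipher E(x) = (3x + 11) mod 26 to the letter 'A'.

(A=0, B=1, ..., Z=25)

Step 1: Convert 'A' to number: x = 0.
Step 2: E(0) = (3 * 0 + 11) mod 26 = 11 mod 26 = 11.
Step 3: Convert 11 back to letter: L.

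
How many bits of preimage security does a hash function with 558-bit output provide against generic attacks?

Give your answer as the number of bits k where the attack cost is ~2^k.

Step 1: The hash has a 558-bit output.
Step 2: Preimage resistance means: given a digest h(x), it should be infeasible to find any input that hashes to it.
With a 558-bit output there are 2^558 possible digests, so a generic brute-force preimage search costs about 2^558 evaluations.
Step 3: Security level = 558 bits.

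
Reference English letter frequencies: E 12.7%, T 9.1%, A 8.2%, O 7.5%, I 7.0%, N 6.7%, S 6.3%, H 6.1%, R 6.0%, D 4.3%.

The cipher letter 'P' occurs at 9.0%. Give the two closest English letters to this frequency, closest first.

Step 1: Observed frequency of 'P' is 9.0%.
Step 2: Compute distances to each reference frequency and sort:
  T (9.1%): difference = 0.1% <-- BEST
  A (8.2%): difference = 0.8% <-- RUNNER-UP
  O (7.5%): difference = 1.5%
  I (7.0%): difference = 2.0%
  N (6.7%): difference = 2.3%
Step 3: Most likely is 'T' (9.1%, diff 0.1%); second most likely is 'A' (8.2%, diff 0.8%).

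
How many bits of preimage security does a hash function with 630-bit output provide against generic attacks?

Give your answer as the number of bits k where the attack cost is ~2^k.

Step 1: The hash has a 630-bit output.
Step 2: Preimage resistance means: given a digest h(x), it should be infeasible to find any input that hashes to it.
With a 630-bit output there are 2^630 possible digests, so a generic brute-force preimage search costs about 2^630 evaluations.
Step 3: Security level = 630 bits.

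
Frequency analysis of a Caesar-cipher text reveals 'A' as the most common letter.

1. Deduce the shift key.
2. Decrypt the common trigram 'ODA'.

Step 1: In English, 'E' is the most frequent letter (12.7%).
Step 2: The most frequent ciphertext letter is 'A' (position 0).
Step 3: Shift = (0 - 4) mod 26 = 22.
Step 4: Decrypt 'ODA' by shifting back 22:
  O -> S
  D -> H
  A -> E
Step 5: 'ODA' decrypts to 'SHE'.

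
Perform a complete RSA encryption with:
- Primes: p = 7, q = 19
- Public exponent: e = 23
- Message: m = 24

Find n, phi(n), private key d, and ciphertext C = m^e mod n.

Step 1: n = 7 * 19 = 133.
Step 2: phi(n) = (7-1)(19-1) = 6 * 18 = 108.
Step 3: Find d = 23^(-1) mod 108 = 47.
  Verify: 23 * 47 = 1081 = 1 (mod 108).
Step 4: C = 24^23 mod 133 = 47.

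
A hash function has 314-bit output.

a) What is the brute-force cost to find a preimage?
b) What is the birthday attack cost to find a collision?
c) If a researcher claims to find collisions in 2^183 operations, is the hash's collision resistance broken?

Step 1: Preimage resistance requires brute-force of 2^314 operations.
Step 2: Collision resistance (birthday bound) = 2^(314/2) = 2^157.
Step 3: The claimed attack costs 2^183 operations.
Step 4: Since 2^183 >= 2^157, the claimed attack is no faster than the generic birthday attack, so this does not break collision resistance.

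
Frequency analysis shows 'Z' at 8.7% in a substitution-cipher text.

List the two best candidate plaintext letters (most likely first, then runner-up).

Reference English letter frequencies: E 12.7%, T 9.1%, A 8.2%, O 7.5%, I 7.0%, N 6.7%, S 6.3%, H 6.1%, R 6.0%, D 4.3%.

Step 1: Observed frequency of 'Z' is 8.7%.
Step 2: Compute distances to each reference frequency and sort:
  T (9.1%): difference = 0.4% <-- BEST
  A (8.2%): difference = 0.5% <-- RUNNER-UP
  O (7.5%): difference = 1.2%
  I (7.0%): difference = 1.7%
  N (6.7%): difference = 2.0%
Step 3: Most likely is 'T' (9.1%, diff 0.4%); second most likely is 'A' (8.2%, diff 0.5%).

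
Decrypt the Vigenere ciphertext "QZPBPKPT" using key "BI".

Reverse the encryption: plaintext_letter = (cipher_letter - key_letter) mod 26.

Step 1: Extend key: BIBIBIBI
Step 2: Decrypt each letter (c - k) mod 26:
  Q(16) - B(1) = (16-1) mod 26 = 15 = P
  Z(25) - I(8) = (25-8) mod 26 = 17 = R
  P(15) - B(1) = (15-1) mod 26 = 14 = O
  B(1) - I(8) = (1-8) mod 26 = 19 = T
  P(15) - B(1) = (15-1) mod 26 = 14 = O
  K(10) - I(8) = (10-8) mod 26 = 2 = C
  P(15) - B(1) = (15-1) mod 26 = 14 = O
  T(19) - I(8) = (19-8) mod 26 = 11 = L
Plaintext: PROTOCOL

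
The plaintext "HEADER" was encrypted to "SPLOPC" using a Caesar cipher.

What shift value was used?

Step 1: Compare first letters: H (position 7) -> S (position 18).
Step 2: Shift = (18 - 7) mod 26 = 11.
The shift value is 11.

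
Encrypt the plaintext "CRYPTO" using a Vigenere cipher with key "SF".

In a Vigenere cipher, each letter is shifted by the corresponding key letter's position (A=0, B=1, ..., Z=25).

Step 1: Repeat key to match plaintext length:
  Plaintext: CRYPTO
  Key:       SFSFSF
Step 2: Encrypt each letter:
  C(2) + S(18) = (2+18) mod 26 = 20 = U
  R(17) + F(5) = (17+5) mod 26 = 22 = W
  Y(24) + S(18) = (24+18) mod 26 = 16 = Q
  P(15) + F(5) = (15+5) mod 26 = 20 = U
  T(19) + S(18) = (19+18) mod 26 = 11 = L
  O(14) + F(5) = (14+5) mod 26 = 19 = T
Ciphertext: UWQULT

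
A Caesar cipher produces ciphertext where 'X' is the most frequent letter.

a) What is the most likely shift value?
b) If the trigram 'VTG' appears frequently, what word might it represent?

Step 1: In English, 'E' is the most frequent letter (12.7%).
Step 2: The most frequent ciphertext letter is 'X' (position 23).
Step 3: Shift = (23 - 4) mod 26 = 19.
Step 4: Decrypt 'VTG' by shifting back 19:
  V -> C
  T -> A
  G -> N
Step 5: 'VTG' decrypts to 'CAN'.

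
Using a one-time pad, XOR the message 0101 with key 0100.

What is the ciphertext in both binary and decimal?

Step 1: Write out the XOR operation bit by bit:
  Message: 0101
  Key:     0100
  XOR:     0001
Step 2: Convert to decimal: 0001 = 1.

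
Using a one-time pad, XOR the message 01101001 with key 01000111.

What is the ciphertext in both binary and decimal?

Step 1: Write out the XOR operation bit by bit:
  Message: 01101001
  Key:     01000111
  XOR:     00101110
Step 2: Convert to decimal: 00101110 = 46.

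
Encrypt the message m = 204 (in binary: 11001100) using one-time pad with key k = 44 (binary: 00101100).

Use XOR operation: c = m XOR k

Step 1: Write out the XOR operation bit by bit:
  Message: 11001100
  Key:     00101100
  XOR:     11100000
Step 2: Convert to decimal: 11100000 = 224.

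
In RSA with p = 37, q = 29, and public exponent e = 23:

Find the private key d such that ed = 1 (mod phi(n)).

Step 1: n = 37 * 29 = 1073.
Step 2: phi(n) = 36 * 28 = 1008.
Step 3: Find d such that 23 * d = 1 (mod 1008).
Step 4: d = 23^(-1) mod 1008 = 263.
Verification: 23 * 263 = 6049 = 6 * 1008 + 1.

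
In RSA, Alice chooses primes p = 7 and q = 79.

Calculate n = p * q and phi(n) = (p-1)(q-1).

Step 1: n = p * q = 7 * 79 = 553.
Step 2: phi(n) = (p-1)(q-1) = 6 * 78 = 468.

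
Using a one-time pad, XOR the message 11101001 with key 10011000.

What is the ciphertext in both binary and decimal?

Step 1: Write out the XOR operation bit by bit:
  Message: 11101001
  Key:     10011000
  XOR:     01110001
Step 2: Convert to decimal: 01110001 = 113.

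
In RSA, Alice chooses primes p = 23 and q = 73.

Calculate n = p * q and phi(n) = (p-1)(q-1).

Step 1: n = p * q = 23 * 73 = 1679.
Step 2: phi(n) = (p-1)(q-1) = 22 * 72 = 1584.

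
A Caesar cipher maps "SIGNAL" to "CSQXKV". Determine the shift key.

Step 1: Compare first letters: S (position 18) -> C (position 2).
Step 2: Shift = (2 - 18) mod 26 = 10.
The shift value is 10.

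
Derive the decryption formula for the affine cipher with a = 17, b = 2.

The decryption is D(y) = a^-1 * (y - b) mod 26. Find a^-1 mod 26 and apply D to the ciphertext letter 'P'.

Step 1: Find a^-1, the modular inverse of 17 mod 26.
Step 2: We need 17 * a^-1 = 1 (mod 26).
Step 3: 17 * 23 = 391 = 15 * 26 + 1, so a^-1 = 23.
Step 4: D(y) = 23(y - 2) mod 26.
Step 5: Apply to 'P' (y = 15): D(15) = 23 * (15 - 2) mod 26 = 23 * 13 mod 26 = 13 -> 'N'.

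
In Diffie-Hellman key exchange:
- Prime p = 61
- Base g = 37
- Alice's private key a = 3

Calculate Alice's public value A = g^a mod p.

Step 1: A = g^a mod p = 37^3 mod 61.
  37^1 mod 61 = 37
  37^2 mod 61 = (37 * 37) mod 61 = 27
  37^3 mod 61 = (27 * 37) mod 61 = 23
Result: A = 23.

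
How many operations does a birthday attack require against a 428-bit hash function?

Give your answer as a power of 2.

Step 1: The birthday paradox gives collision probability ~50% after sqrt(2^n) = 2^(n/2) hashes.
Step 2: For 428-bit output: 2^(428/2) = 2^214.
Step 3: Approximately 2^214 hash computations needed.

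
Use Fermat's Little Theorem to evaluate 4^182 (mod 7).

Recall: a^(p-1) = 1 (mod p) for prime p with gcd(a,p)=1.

Step 1: Since 7 is prime, by Fermat's Little Theorem: 4^6 = 1 (mod 7).
Step 2: Reduce exponent: 182 mod 6 = 2.
Step 3: So 4^182 = 4^2 (mod 7).
Step 4: 4^2 mod 7 = 2.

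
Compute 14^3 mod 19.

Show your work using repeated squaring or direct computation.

Step 1: Compute 14^3 mod 19 step by step, reducing modulo 19 at each step.
  14^1 mod 19 = 14
  14^2 mod 19 = (14 * 14) mod 19 = 6
  14^3 mod 19 = (6 * 14) mod 19 = 8
Step 2: Result = 8.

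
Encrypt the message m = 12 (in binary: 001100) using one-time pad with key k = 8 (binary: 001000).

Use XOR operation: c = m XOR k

Step 1: Write out the XOR operation bit by bit:
  Message: 001100
  Key:     001000
  XOR:     000100
Step 2: Convert to decimal: 000100 = 4.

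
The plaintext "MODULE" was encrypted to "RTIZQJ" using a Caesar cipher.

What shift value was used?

Step 1: Compare first letters: M (position 12) -> R (position 17).
Step 2: Shift = (17 - 12) mod 26 = 5.
The shift value is 5.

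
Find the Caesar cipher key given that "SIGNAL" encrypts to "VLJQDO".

Step 1: Compare first letters: S (position 18) -> V (position 21).
Step 2: Shift = (21 - 18) mod 26 = 3.
The shift value is 3.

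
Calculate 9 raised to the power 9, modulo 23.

Step 1: Compute 9^9 mod 23 step by step, reducing modulo 23 at each step.
  9^1 mod 23 = 9
  9^2 mod 23 = (9 * 9) mod 23 = 12
  9^3 mod 23 = (12 * 9) mod 23 = 16
  9^4 mod 23 = (16 * 9) mod 23 = 6
  9^5 mod 23 = (6 * 9) mod 23 = 8
  9^6 mod 23 = (8 * 9) mod 23 = 3
  9^7 mod 23 = (3 * 9) mod 23 = 4
  9^8 mod 23 = (4 * 9) mod 23 = 13
  9^9 mod 23 = (13 * 9) mod 23 = 2
Step 2: Result = 2.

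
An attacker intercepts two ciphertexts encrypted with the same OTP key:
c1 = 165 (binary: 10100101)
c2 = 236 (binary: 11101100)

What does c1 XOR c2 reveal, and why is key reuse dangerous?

Step 1: c1 XOR c2 = (m1 XOR k) XOR (m2 XOR k).
Step 2: By XOR associativity/commutativity: = m1 XOR m2 XOR k XOR k = m1 XOR m2.
Step 3: 10100101 XOR 11101100 = 01001001 = 73.
Step 4: The key cancels out! An attacker learns m1 XOR m2 = 73, revealing the relationship between plaintexts.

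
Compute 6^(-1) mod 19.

Step 1: We need x such that 6 * x = 1 (mod 19).
Step 2: Using the extended Euclidean algorithm or trial:
  6 * 16 = 96 = 5 * 19 + 1.
Step 3: Since 96 mod 19 = 1, the inverse is x = 16.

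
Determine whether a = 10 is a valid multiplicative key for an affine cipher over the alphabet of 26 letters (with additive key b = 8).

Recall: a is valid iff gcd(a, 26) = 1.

Step 1: Compute gcd(10, 26).
Step 2: gcd(10, 26) = 2.
Since gcd = 2 != 1, 10 shares a common factor with 26, so it cannot be used.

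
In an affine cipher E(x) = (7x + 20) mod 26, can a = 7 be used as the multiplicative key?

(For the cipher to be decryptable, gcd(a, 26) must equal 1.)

Step 1: Compute gcd(7, 26).
Step 2: gcd(7, 26) = 1.
Since gcd = 1, 7 is coprime with 26, so it is a valid key.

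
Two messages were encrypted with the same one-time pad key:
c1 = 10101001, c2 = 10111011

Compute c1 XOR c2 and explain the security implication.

Step 1: c1 XOR c2 = (m1 XOR k) XOR (m2 XOR k).
Step 2: By XOR associativity/commutativity: = m1 XOR m2 XOR k XOR k = m1 XOR m2.
Step 3: 10101001 XOR 10111011 = 00010010 = 18.
Step 4: The key cancels out! An attacker learns m1 XOR m2 = 18, revealing the relationship between plaintexts.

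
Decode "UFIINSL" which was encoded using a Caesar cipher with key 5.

Step 1: Reverse the shift by subtracting 5 from each letter position.
  U (position 20) -> position (20-5) mod 26 = 15 -> P
  F (position 5) -> position (5-5) mod 26 = 0 -> A
  I (position 8) -> position (8-5) mod 26 = 3 -> D
  I (position 8) -> position (8-5) mod 26 = 3 -> D
  N (position 13) -> position (13-5) mod 26 = 8 -> I
  S (position 18) -> position (18-5) mod 26 = 13 -> N
  L (position 11) -> position (11-5) mod 26 = 6 -> G
Decrypted message: PADDING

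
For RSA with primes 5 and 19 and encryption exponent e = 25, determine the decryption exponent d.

Step 1: n = 5 * 19 = 95.
Step 2: phi(n) = 4 * 18 = 72.
Step 3: Find d such that 25 * d = 1 (mod 72).
Step 4: d = 25^(-1) mod 72 = 49.
Verification: 25 * 49 = 1225 = 17 * 72 + 1.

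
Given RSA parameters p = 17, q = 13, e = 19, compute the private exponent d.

Step 1: n = 17 * 13 = 221.
Step 2: phi(n) = 16 * 12 = 192.
Step 3: Find d such that 19 * d = 1 (mod 192).
Step 4: d = 19^(-1) mod 192 = 91.
Verification: 19 * 91 = 1729 = 9 * 192 + 1.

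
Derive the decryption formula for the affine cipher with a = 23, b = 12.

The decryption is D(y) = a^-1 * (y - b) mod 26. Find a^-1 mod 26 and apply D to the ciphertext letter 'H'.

Step 1: Find a^-1, the modular inverse of 23 mod 26.
Step 2: We need 23 * a^-1 = 1 (mod 26).
Step 3: 23 * 17 = 391 = 15 * 26 + 1, so a^-1 = 17.
Step 4: D(y) = 17(y - 12) mod 26.
Step 5: Apply to 'H' (y = 7): D(7) = 17 * (7 - 12) mod 26 = 17 * -5 mod 26 = 19 -> 'T'.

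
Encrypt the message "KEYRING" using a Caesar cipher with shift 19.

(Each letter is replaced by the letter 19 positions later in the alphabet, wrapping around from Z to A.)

Step 1: For each letter, shift forward by 19 positions (mod 26).
  K (position 10) -> position (10+19) mod 26 = 3 -> D
  E (position 4) -> position (4+19) mod 26 = 23 -> X
  Y (position 24) -> position (24+19) mod 26 = 17 -> R
  R (position 17) -> position (17+19) mod 26 = 10 -> K
  I (position 8) -> position (8+19) mod 26 = 1 -> B
  N (position 13) -> position (13+19) mod 26 = 6 -> G
  G (position 6) -> position (6+19) mod 26 = 25 -> Z
Result: DXRKBGZ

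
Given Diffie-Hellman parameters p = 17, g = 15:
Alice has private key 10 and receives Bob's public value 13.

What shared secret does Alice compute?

Step 1: s = B^a mod p = 13^10 mod 17.
  13^1 mod 17 = 13
  13^2 mod 17 = (13 * 13) mod 17 = 16
  13^3 mod 17 = (16 * 13) mod 17 = 4
  13^4 mod 17 = (4 * 13) mod 17 = 1
  13^5 mod 17 = (1 * 13) mod 17 = 13
  13^6 mod 17 = (13 * 13) mod 17 = 16
  13^7 mod 17 = (16 * 13) mod 17 = 4
  13^8 mod 17 = (4 * 13) mod 17 = 1
  13^9 mod 17 = (1 * 13) mod 17 = 13
  13^10 mod 17 = (13 * 13) mod 17 = 16
Result: shared secret = 16.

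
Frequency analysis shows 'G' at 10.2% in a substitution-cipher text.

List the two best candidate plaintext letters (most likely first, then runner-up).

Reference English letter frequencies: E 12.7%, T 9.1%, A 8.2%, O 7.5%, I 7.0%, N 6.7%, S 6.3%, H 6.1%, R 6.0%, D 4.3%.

Step 1: Observed frequency of 'G' is 10.2%.
Step 2: Compute distances to each reference frequency and sort:
  T (9.1%): difference = 1.1% <-- BEST
  A (8.2%): difference = 2.0% <-- RUNNER-UP
  E (12.7%): difference = 2.5%
  O (7.5%): difference = 2.7%
  I (7.0%): difference = 3.2%
Step 3: Most likely is 'T' (9.1%, diff 1.1%); second most likely is 'A' (8.2%, diff 2.0%).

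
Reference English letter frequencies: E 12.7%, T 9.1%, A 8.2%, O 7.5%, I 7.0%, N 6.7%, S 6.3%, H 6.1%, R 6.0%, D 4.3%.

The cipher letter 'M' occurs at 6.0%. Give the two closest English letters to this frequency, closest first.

Step 1: Observed frequency of 'M' is 6.0%.
Step 2: Compute distances to each reference frequency and sort:
  R (6.0%): difference = 0.0% <-- BEST
  H (6.1%): difference = 0.1% <-- RUNNER-UP
  S (6.3%): difference = 0.3%
  N (6.7%): difference = 0.7%
  I (7.0%): difference = 1.0%
Step 3: Most likely is 'R' (6.0%, diff 0.0%); second most likely is 'H' (6.1%, diff 0.1%).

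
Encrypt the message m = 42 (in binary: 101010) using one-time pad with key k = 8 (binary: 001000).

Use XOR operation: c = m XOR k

Step 1: Write out the XOR operation bit by bit:
  Message: 101010
  Key:     001000
  XOR:     100010
Step 2: Convert to decimal: 100010 = 34.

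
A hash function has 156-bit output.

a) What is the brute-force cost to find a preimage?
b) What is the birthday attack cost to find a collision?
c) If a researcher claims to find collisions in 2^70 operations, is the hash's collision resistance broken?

Step 1: Preimage resistance requires brute-force of 2^156 operations.
Step 2: Collision resistance (birthday bound) = 2^(156/2) = 2^78.
Step 3: The claimed attack costs 2^70 operations.
Step 4: Since 2^70 < 2^78, the claimed attack beats the generic birthday bound, so collision resistance is broken.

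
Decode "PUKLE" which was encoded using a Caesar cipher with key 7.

Step 1: Reverse the shift by subtracting 7 from each letter position.
  P (position 15) -> position (15-7) mod 26 = 8 -> I
  U (position 20) -> position (20-7) mod 26 = 13 -> N
  K (position 10) -> position (10-7) mod 26 = 3 -> D
  L (position 11) -> position (11-7) mod 26 = 4 -> E
  E (position 4) -> position (4-7) mod 26 = 23 -> X
Decrypted message: INDEX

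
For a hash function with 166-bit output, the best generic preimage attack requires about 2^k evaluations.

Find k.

Step 1: The hash has a 166-bit output.
Step 2: Preimage resistance means: given a digest h(x), it should be infeasible to find any input that hashes to it.
With a 166-bit output there are 2^166 possible digests, so a generic brute-force preimage search costs about 2^166 evaluations.
Step 3: Security level = 166 bits.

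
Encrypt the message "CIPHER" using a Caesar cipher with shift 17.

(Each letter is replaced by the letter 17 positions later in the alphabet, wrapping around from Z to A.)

Step 1: For each letter, shift forward by 17 positions (mod 26).
  C (position 2) -> position (2+17) mod 26 = 19 -> T
  I (position 8) -> position (8+17) mod 26 = 25 -> Z
  P (position 15) -> position (15+17) mod 26 = 6 -> G
  H (position 7) -> position (7+17) mod 26 = 24 -> Y
  E (position 4) -> position (4+17) mod 26 = 21 -> V
  R (position 17) -> position (17+17) mod 26 = 8 -> I
Result: TZGYVI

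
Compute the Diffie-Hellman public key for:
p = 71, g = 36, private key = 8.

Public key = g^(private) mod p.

Step 1: A = g^a mod p = 36^8 mod 71.
  36^1 mod 71 = 36
  36^2 mod 71 = (36 * 36) mod 71 = 18
  36^3 mod 71 = (18 * 36) mod 71 = 9
  36^4 mod 71 = (9 * 36) mod 71 = 40
  36^5 mod 71 = (40 * 36) mod 71 = 20
  36^6 mod 71 = (20 * 36) mod 71 = 10
  36^7 mod 71 = (10 * 36) mod 71 = 5
  36^8 mod 71 = (5 * 36) mod 71 = 38
Result: A = 38.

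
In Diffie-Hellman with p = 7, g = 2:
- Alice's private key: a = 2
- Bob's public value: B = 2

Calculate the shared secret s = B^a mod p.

Step 1: s = B^a mod p = 2^2 mod 7.
  2^1 mod 7 = 2
  2^2 mod 7 = (2 * 2) mod 7 = 4
Result: shared secret = 4.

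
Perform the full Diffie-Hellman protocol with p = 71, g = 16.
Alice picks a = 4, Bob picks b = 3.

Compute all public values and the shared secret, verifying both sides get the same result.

Step 1: A = g^a mod p = 16^4 mod 71 = 3.
Step 2: B = g^b mod p = 16^3 mod 71 = 49.
Step 3: Alice computes s = B^a mod p = 49^4 mod 71 = 27.
Step 4: Bob computes s = A^b mod p = 3^3 mod 71 = 27.
Both sides agree: shared secret = 27.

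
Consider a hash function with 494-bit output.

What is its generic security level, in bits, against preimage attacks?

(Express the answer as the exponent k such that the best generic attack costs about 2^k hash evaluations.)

Step 1: The hash has a 494-bit output.
Step 2: Preimage resistance means: given a digest h(x), it should be infeasible to find any input that hashes to it.
With a 494-bit output there are 2^494 possible digests, so a generic brute-force preimage search costs about 2^494 evaluations.
Step 3: Security level = 494 bits.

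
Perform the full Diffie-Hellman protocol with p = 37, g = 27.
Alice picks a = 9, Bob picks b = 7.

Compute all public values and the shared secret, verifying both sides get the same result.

Step 1: A = g^a mod p = 27^9 mod 37 = 36.
Step 2: B = g^b mod p = 27^7 mod 37 = 27.
Step 3: Alice computes s = B^a mod p = 27^9 mod 37 = 36.
Step 4: Bob computes s = A^b mod p = 36^7 mod 37 = 36.
Both sides agree: shared secret = 36.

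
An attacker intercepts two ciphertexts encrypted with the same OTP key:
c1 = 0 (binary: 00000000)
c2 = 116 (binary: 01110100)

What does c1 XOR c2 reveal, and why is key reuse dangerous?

Step 1: c1 XOR c2 = (m1 XOR k) XOR (m2 XOR k).
Step 2: By XOR associativity/commutativity: = m1 XOR m2 XOR k XOR k = m1 XOR m2.
Step 3: 00000000 XOR 01110100 = 01110100 = 116.
Step 4: The key cancels out! An attacker learns m1 XOR m2 = 116, revealing the relationship between plaintexts.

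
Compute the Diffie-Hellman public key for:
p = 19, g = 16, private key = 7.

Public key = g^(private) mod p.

Step 1: A = g^a mod p = 16^7 mod 19.
  16^1 mod 19 = 16
  16^2 mod 19 = (16 * 16) mod 19 = 9
  16^3 mod 19 = (9 * 16) mod 19 = 11
  16^4 mod 19 = (11 * 16) mod 19 = 5
  16^5 mod 19 = (5 * 16) mod 19 = 4
  16^6 mod 19 = (4 * 16) mod 19 = 7
  16^7 mod 19 = (7 * 16) mod 19 = 17
Result: A = 17.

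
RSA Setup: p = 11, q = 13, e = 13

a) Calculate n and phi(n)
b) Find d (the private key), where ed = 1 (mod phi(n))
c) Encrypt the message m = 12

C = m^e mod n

Step 1: n = 11 * 13 = 143.
Step 2: phi(n) = (11-1)(13-1) = 10 * 12 = 120.
Step 3: Find d = 13^(-1) mod 120 = 37.
  Verify: 13 * 37 = 481 = 1 (mod 120).
Step 4: C = 12^13 mod 143 = 12.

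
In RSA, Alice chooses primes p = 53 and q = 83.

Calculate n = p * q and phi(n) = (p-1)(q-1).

Step 1: n = p * q = 53 * 83 = 4399.
Step 2: phi(n) = (p-1)(q-1) = 52 * 82 = 4264.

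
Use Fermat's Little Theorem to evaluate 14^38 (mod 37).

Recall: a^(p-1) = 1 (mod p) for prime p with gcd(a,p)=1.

Step 1: Since 37 is prime, by Fermat's Little Theorem: 14^36 = 1 (mod 37).
Step 2: Reduce exponent: 38 mod 36 = 2.
Step 3: So 14^38 = 14^2 (mod 37).
Step 4: 14^2 mod 37 = 11.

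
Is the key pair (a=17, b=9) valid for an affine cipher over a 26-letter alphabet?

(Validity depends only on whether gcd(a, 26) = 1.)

Step 1: Compute gcd(17, 26).
Step 2: gcd(17, 26) = 1.
Since gcd = 1, 17 is coprime with 26, so it is a valid key.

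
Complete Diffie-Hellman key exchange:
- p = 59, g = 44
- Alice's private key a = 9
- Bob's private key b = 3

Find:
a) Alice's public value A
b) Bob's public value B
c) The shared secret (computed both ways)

Step 1: A = g^a mod p = 44^9 mod 59 = 42.
Step 2: B = g^b mod p = 44^3 mod 59 = 47.
Step 3: Alice computes s = B^a mod p = 47^9 mod 59 = 43.
Step 4: Bob computes s = A^b mod p = 42^3 mod 59 = 43.
Both sides agree: shared secret = 43.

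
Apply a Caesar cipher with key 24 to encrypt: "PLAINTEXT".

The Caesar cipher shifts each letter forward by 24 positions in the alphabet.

Step 1: For each letter, shift forward by 24 positions (mod 26).
  P (position 15) -> position (15+24) mod 26 = 13 -> N
  L (position 11) -> position (11+24) mod 26 = 9 -> J
  A (position 0) -> position (0+24) mod 26 = 24 -> Y
  I (position 8) -> position (8+24) mod 26 = 6 -> G
  N (position 13) -> position (13+24) mod 26 = 11 -> L
  T (position 19) -> position (19+24) mod 26 = 17 -> R
  E (position 4) -> position (4+24) mod 26 = 2 -> C
  X (position 23) -> position (23+24) mod 26 = 21 -> V
  T (position 19) -> position (19+24) mod 26 = 17 -> R
Result: NJYGLRCVR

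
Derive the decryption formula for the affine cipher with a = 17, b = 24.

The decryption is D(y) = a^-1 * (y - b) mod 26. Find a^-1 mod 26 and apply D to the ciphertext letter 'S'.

Step 1: Find a^-1, the modular inverse of 17 mod 26.
Step 2: We need 17 * a^-1 = 1 (mod 26).
Step 3: 17 * 23 = 391 = 15 * 26 + 1, so a^-1 = 23.
Step 4: D(y) = 23(y - 24) mod 26.
Step 5: Apply to 'S' (y = 18): D(18) = 23 * (18 - 24) mod 26 = 23 * -6 mod 26 = 18 -> 'S'.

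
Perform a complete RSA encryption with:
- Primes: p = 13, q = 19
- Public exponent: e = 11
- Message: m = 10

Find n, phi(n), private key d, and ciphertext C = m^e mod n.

Step 1: n = 13 * 19 = 247.
Step 2: phi(n) = (13-1)(19-1) = 12 * 18 = 216.
Step 3: Find d = 11^(-1) mod 216 = 59.
  Verify: 11 * 59 = 649 = 1 (mod 216).
Step 4: C = 10^11 mod 247 = 147.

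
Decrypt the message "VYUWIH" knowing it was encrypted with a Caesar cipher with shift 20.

Step 1: Reverse the shift by subtracting 20 from each letter position.
  V (position 21) -> position (21-20) mod 26 = 1 -> B
  Y (position 24) -> position (24-20) mod 26 = 4 -> E
  U (position 20) -> position (20-20) mod 26 = 0 -> A
  W (position 22) -> position (22-20) mod 26 = 2 -> C
  I (position 8) -> position (8-20) mod 26 = 14 -> O
  H (position 7) -> position (7-20) mod 26 = 13 -> N
Decrypted message: BEACON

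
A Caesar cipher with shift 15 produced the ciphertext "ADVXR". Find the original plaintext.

Step 1: Reverse the shift by subtracting 15 from each letter position.
  A (position 0) -> position (0-15) mod 26 = 11 -> L
  D (position 3) -> position (3-15) mod 26 = 14 -> O
  V (position 21) -> position (21-15) mod 26 = 6 -> G
  X (position 23) -> position (23-15) mod 26 = 8 -> I
  R (position 17) -> position (17-15) mod 26 = 2 -> C
Decrypted message: LOGIC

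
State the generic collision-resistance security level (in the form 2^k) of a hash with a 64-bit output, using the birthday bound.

Step 1: The birthday paradox gives collision probability ~50% after sqrt(2^n) = 2^(n/2) hashes.
Step 2: For 64-bit output: 2^(64/2) = 2^32.
Step 3: Approximately 2^32 hash computations needed.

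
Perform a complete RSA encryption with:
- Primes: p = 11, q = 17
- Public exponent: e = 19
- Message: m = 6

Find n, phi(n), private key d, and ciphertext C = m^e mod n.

Step 1: n = 11 * 17 = 187.
Step 2: phi(n) = (11-1)(17-1) = 10 * 16 = 160.
Step 3: Find d = 19^(-1) mod 160 = 59.
  Verify: 19 * 59 = 1121 = 1 (mod 160).
Step 4: C = 6^19 mod 187 = 46.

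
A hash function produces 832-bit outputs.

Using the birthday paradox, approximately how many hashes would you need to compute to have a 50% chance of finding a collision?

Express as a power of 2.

Step 1: The birthday paradox gives collision probability ~50% after sqrt(2^n) = 2^(n/2) hashes.
Step 2: For 832-bit output: 2^(832/2) = 2^416.
Step 3: Approximately 2^416 hash computations needed.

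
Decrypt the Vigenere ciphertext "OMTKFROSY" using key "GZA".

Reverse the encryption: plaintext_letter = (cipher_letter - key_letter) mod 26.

Step 1: Extend key: GZAGZAGZA
Step 2: Decrypt each letter (c - k) mod 26:
  O(14) - G(6) = (14-6) mod 26 = 8 = I
  M(12) - Z(25) = (12-25) mod 26 = 13 = N
  T(19) - A(0) = (19-0) mod 26 = 19 = T
  K(10) - G(6) = (10-6) mod 26 = 4 = E
  F(5) - Z(25) = (5-25) mod 26 = 6 = G
  R(17) - A(0) = (17-0) mod 26 = 17 = R
  O(14) - G(6) = (14-6) mod 26 = 8 = I
  S(18) - Z(25) = (18-25) mod 26 = 19 = T
  Y(24) - A(0) = (24-0) mod 26 = 24 = Y
Plaintext: INTEGRITY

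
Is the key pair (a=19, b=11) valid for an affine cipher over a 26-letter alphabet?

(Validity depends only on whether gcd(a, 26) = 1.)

Step 1: Compute gcd(19, 26).
Step 2: gcd(19, 26) = 1.
Since gcd = 1, 19 is coprime with 26, so it is a valid key.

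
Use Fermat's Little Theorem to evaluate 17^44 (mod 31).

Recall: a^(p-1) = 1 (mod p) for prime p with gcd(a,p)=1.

Step 1: Since 31 is prime, by Fermat's Little Theorem: 17^30 = 1 (mod 31).
Step 2: Reduce exponent: 44 mod 30 = 14.
Step 3: So 17^44 = 17^14 (mod 31).
Step 4: 17^14 mod 31 = 20.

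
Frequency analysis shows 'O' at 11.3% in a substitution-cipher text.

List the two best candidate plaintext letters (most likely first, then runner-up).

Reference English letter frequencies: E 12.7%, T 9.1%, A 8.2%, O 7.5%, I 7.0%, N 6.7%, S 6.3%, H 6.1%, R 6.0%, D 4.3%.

Step 1: Observed frequency of 'O' is 11.3%.
Step 2: Compute distances to each reference frequency and sort:
  E (12.7%): difference = 1.4% <-- BEST
  T (9.1%): difference = 2.2% <-- RUNNER-UP
  A (8.2%): difference = 3.1%
  O (7.5%): difference = 3.8%
  I (7.0%): difference = 4.3%
Step 3: Most likely is 'E' (12.7%, diff 1.4%); second most likely is 'T' (9.1%, diff 2.2%).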